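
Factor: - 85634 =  - 2^1 * 47^1 * 911^1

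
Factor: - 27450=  - 2^1 * 3^2*5^2*61^1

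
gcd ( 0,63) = 63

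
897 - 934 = - 37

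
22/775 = 22/775 = 0.03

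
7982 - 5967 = 2015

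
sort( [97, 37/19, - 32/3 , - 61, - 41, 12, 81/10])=[ - 61 , - 41 , - 32/3, 37/19 , 81/10, 12,  97 ]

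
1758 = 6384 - 4626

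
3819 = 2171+1648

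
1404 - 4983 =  - 3579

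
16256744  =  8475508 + 7781236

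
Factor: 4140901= 2017^1*2053^1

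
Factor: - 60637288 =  - 2^3*1949^1*3889^1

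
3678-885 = 2793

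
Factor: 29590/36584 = 2^( - 2 )*5^1*11^1 * 17^( - 1) =55/68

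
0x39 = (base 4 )321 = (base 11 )52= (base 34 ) 1n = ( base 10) 57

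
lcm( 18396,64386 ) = 128772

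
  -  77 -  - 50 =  - 27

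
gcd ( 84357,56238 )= 28119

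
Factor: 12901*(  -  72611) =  - 7^2*11^1*  19^1*23^1*41^1*97^1 = - 936754511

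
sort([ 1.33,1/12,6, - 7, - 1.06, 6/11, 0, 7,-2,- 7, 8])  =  [ - 7,-7, - 2, - 1.06 , 0,1/12,6/11,1.33,6, 7, 8]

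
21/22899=7/7633 = 0.00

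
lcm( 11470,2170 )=80290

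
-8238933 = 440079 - 8679012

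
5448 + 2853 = 8301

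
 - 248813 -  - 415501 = 166688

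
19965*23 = 459195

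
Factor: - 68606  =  -2^1*34303^1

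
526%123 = 34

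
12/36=1/3 = 0.33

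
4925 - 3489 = 1436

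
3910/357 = 10 + 20/21 =10.95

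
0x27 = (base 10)39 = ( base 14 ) 2B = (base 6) 103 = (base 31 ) 18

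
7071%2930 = 1211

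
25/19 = 1 +6/19 = 1.32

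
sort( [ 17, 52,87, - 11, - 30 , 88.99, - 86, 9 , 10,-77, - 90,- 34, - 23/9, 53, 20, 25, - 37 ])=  [ - 90, - 86, - 77,-37, - 34,-30, - 11, - 23/9,  9, 10, 17, 20,25,52, 53, 87,88.99 ]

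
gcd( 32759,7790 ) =41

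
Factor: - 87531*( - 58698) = 2^1*3^4*163^1*179^1*1087^1 = 5137894638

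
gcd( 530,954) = 106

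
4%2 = 0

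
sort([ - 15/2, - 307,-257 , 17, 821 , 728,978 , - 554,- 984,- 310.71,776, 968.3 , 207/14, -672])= [ - 984 , - 672,  -  554, - 310.71, - 307, - 257, - 15/2,207/14, 17, 728, 776 , 821, 968.3 , 978]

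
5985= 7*855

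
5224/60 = 1306/15=87.07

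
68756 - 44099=24657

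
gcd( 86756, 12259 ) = 943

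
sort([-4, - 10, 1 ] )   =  [-10,-4 , 1]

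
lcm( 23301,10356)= 93204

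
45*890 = 40050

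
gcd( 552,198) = 6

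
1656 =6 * 276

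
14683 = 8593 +6090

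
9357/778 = 9357/778 = 12.03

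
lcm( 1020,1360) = 4080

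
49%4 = 1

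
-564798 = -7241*78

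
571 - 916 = - 345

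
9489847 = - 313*(  -  30319)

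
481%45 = 31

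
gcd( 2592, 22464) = 864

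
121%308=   121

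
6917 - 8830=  - 1913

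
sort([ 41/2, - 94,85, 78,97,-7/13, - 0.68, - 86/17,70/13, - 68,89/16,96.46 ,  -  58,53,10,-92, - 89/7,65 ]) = [ - 94, - 92, - 68, - 58, - 89/7,-86/17, - 0.68,-7/13,70/13,89/16, 10,41/2,53,65,78,85,  96.46, 97 ]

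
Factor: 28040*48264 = 1353322560=2^6*3^1* 5^1*701^1 * 2011^1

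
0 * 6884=0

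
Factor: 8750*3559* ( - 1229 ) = -38272596250   =  - 2^1*5^4*7^1*1229^1 * 3559^1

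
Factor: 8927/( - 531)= - 3^( - 2 )*59^( - 1) * 79^1*113^1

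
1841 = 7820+  -  5979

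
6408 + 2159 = 8567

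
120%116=4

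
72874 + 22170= 95044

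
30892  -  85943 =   -  55051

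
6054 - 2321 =3733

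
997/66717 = 997/66717 = 0.01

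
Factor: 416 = 2^5 *13^1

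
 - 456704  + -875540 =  - 1332244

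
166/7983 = 166/7983=0.02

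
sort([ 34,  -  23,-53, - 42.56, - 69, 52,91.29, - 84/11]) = [-69, - 53, - 42.56, - 23,-84/11,34, 52, 91.29] 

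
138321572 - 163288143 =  - 24966571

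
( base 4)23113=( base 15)337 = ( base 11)601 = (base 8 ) 1327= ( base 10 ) 727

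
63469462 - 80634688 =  -17165226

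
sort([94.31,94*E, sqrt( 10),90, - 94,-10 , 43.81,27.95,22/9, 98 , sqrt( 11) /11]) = [ - 94, - 10, sqrt( 11 )/11, 22/9, sqrt ( 10), 27.95,43.81, 90, 94.31, 98,  94*E]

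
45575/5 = 9115 = 9115.00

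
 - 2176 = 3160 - 5336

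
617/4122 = 617/4122 = 0.15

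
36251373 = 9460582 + 26790791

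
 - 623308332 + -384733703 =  - 1008042035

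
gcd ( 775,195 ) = 5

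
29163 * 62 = 1808106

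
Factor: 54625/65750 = 437/526=2^ ( - 1)*19^1*23^1*263^( - 1 ) 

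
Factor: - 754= - 2^1*13^1*29^1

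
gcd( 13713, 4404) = 3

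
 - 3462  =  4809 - 8271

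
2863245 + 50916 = 2914161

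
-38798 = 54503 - 93301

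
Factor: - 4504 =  -2^3*563^1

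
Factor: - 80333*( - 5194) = 2^1*7^2*11^1 * 53^1*67^1*109^1 = 417249602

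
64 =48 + 16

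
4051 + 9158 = 13209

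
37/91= 37/91 =0.41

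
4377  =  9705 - 5328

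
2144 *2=4288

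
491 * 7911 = 3884301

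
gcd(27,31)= 1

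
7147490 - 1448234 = 5699256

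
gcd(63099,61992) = 1107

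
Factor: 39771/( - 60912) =  -  2^( - 4)*47^( - 1)*491^1  =  - 491/752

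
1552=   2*776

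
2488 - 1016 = 1472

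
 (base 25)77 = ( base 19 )9B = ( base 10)182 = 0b10110110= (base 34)5C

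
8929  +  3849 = 12778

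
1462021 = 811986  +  650035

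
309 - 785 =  - 476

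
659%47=1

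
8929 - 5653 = 3276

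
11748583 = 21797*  539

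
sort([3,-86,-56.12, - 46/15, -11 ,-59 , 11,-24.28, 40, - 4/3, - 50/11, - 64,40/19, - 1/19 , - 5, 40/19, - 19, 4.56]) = [  -  86,-64 , - 59, - 56.12,-24.28, - 19, - 11, -5, - 50/11, - 46/15, - 4/3 , - 1/19,40/19 , 40/19, 3, 4.56, 11, 40]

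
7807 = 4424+3383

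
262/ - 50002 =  - 131/25001 = - 0.01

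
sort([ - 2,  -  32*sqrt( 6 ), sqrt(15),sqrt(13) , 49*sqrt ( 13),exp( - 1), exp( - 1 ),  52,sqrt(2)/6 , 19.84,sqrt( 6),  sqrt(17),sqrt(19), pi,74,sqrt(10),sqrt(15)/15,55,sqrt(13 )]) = [  -  32*sqrt( 6),-2, sqrt(2)/6,sqrt( 15) /15 , exp( - 1) , exp ( - 1 ),  sqrt(6 ),pi,sqrt(10),sqrt( 13 ),sqrt(13), sqrt (15), sqrt( 17) , sqrt(19), 19.84 , 52, 55,74, 49*sqrt( 13 )]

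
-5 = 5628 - 5633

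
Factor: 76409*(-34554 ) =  - 2^1*3^1*13^1*109^1*443^1*701^1 = - 2640236586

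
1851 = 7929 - 6078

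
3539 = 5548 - 2009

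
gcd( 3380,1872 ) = 52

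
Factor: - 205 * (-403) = 82615 =5^1*13^1*31^1*41^1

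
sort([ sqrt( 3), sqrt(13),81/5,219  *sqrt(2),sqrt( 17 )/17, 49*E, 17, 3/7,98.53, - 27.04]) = [  -  27.04,sqrt ( 17 )/17,3/7,sqrt ( 3) , sqrt(13), 81/5,17,98.53,49*E , 219*sqrt(2 )]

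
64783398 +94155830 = 158939228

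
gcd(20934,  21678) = 6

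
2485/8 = 2485/8 = 310.62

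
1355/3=451 +2/3 = 451.67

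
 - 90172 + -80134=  - 170306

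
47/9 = 5 + 2/9 =5.22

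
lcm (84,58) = 2436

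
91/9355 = 91/9355=0.01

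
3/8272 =3/8272 = 0.00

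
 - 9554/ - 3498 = 2 + 1279/1749 = 2.73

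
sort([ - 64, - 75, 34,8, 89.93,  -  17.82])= [ - 75,-64, - 17.82, 8 , 34,89.93]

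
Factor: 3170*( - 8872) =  - 28124240 = - 2^4*5^1 *317^1*1109^1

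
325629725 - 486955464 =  - 161325739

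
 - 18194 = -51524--33330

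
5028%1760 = 1508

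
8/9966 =4/4983 = 0.00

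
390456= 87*4488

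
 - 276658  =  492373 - 769031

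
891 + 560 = 1451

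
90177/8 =90177/8 = 11272.12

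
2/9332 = 1/4666 = 0.00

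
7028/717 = 9  +  575/717=9.80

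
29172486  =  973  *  29982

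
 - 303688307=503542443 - 807230750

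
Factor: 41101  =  23^1 * 1787^1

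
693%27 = 18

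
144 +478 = 622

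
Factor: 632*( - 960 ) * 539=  - 327022080 = - 2^9*3^1 * 5^1 *7^2*11^1*79^1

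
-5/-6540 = 1/1308 =0.00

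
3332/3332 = 1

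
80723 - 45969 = 34754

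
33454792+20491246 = 53946038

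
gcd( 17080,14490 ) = 70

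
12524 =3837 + 8687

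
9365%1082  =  709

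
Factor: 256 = 2^8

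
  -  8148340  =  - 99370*82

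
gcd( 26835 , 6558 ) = 3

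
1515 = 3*505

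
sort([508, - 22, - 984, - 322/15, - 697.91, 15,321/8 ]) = [ - 984, - 697.91, - 22,- 322/15, 15,321/8,508]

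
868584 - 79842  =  788742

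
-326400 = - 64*5100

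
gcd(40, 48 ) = 8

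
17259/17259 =1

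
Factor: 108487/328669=11^( -1)*157^1*691^1 * 29879^( - 1 ) 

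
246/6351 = 82/2117 = 0.04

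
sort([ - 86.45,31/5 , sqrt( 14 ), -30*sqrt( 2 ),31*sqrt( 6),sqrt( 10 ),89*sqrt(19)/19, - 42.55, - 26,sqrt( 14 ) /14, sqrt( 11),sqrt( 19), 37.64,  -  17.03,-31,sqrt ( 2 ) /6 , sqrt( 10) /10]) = [-86.45, - 42.55,- 30 * sqrt( 2),  -  31, - 26,-17.03, sqrt( 2)/6,  sqrt(14)/14,sqrt (10 ) /10,sqrt( 10 ),sqrt( 11),sqrt( 14),sqrt( 19 ),31/5, 89* sqrt(19)/19,37.64,31*sqrt(6 ) ]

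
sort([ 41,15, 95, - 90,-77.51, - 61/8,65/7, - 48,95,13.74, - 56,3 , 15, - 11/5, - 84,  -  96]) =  [ - 96,- 90, - 84,-77.51, - 56 , - 48, - 61/8 , - 11/5,  3 , 65/7,13.74, 15, 15,41,95, 95]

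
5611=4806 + 805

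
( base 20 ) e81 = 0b1011010000001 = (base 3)21220101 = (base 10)5761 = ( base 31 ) 5UQ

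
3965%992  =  989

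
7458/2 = 3729 = 3729.00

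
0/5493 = 0 = 0.00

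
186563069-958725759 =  - 772162690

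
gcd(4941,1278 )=9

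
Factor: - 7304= - 2^3*11^1 * 83^1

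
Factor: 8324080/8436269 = 2^4*5^1*67^1*131^(  -  1 )*1553^1*64399^(-1)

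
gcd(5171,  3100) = 1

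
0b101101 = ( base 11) 41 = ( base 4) 231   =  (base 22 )21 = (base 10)45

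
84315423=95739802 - 11424379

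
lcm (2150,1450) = 62350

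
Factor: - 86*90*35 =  - 270900 = - 2^2* 3^2*  5^2*7^1*43^1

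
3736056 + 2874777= 6610833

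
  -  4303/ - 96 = 44+79/96 = 44.82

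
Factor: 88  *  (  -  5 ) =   -  2^3*5^1*11^1= - 440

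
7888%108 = 4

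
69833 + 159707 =229540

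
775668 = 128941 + 646727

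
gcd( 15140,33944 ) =4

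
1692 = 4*423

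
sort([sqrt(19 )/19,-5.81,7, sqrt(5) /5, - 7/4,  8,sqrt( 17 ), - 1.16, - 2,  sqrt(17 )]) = [ - 5.81, -2, - 7/4, -1.16, sqrt(19 ) /19, sqrt ( 5) /5,sqrt(17),  sqrt(17), 7,8]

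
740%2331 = 740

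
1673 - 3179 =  - 1506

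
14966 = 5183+9783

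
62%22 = 18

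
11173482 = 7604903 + 3568579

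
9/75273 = 3/25091 = 0.00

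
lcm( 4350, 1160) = 17400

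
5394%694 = 536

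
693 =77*9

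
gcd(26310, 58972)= 2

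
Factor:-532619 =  - 532619^1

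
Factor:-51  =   - 3^1*17^1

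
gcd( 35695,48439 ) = 59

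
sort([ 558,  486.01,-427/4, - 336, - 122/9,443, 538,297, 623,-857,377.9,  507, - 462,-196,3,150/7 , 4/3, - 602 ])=[ - 857, - 602 ,  -  462,-336, - 196,-427/4,- 122/9,4/3,3,150/7,297,377.9,443, 486.01, 507,538, 558, 623]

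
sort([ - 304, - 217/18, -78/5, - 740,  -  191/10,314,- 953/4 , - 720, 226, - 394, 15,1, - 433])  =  [ - 740,-720, - 433 , - 394 , - 304 ,-953/4 , - 191/10, - 78/5, - 217/18,1,  15 , 226, 314]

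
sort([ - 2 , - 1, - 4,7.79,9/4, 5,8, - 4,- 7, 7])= [ - 7, - 4,- 4, - 2, - 1,9/4,5,  7,7.79,8] 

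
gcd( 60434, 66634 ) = 2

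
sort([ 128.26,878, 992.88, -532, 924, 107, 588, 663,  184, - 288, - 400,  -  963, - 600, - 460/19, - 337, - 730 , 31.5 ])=[ - 963 , - 730  ,-600, - 532, - 400, - 337, - 288, - 460/19, 31.5 , 107, 128.26, 184, 588, 663, 878,924,992.88 ] 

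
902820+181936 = 1084756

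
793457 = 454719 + 338738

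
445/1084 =445/1084 =0.41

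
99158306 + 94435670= 193593976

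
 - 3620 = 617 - 4237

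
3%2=1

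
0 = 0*480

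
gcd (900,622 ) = 2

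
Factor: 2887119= 3^2*320791^1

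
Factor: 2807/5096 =2^( - 3)*7^( - 1 )*13^(- 1 )*401^1 =401/728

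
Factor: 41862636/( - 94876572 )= -3^2*7^ (-1)*17^1*53^ (-1)*101^( -1)*151^2*211^(-1 )= - 3488553/7906381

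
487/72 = 6  +  55/72 = 6.76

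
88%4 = 0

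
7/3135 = 7/3135 =0.00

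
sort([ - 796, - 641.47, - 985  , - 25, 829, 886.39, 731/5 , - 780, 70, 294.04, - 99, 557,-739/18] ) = [  -  985 ,  -  796, - 780,  -  641.47, -99, - 739/18,  -  25,70,731/5,294.04,557, 829,886.39]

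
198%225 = 198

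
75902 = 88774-12872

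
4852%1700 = 1452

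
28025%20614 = 7411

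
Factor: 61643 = 61643^1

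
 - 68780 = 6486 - 75266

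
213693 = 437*489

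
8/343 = 8/343  =  0.02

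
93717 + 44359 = 138076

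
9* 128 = 1152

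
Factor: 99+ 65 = 2^2*41^1= 164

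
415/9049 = 415/9049 = 0.05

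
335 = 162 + 173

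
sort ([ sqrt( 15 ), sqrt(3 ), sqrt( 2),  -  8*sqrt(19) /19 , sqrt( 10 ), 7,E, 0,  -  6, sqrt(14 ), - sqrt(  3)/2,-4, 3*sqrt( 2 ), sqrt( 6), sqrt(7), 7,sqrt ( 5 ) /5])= [-6,-4,  -  8*sqrt( 19 )/19, - sqrt(3)/2,0, sqrt(5 )/5,sqrt (2 ),sqrt(3 ),sqrt( 6),  sqrt ( 7 ), E, sqrt (10), sqrt(14),sqrt(15), 3*sqrt ( 2), 7 , 7]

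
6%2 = 0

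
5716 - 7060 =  - 1344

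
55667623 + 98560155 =154227778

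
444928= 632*704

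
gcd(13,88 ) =1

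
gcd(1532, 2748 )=4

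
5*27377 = 136885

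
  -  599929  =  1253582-1853511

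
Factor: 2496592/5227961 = 2^4* 7^1*  22291^1*5227961^( - 1)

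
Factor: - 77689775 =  - 5^2 * 3107591^1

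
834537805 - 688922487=145615318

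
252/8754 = 42/1459 = 0.03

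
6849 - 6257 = 592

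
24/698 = 12/349 = 0.03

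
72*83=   5976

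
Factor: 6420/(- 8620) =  - 3^1*107^1*431^(-1)=- 321/431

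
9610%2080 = 1290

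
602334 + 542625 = 1144959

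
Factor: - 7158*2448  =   - 17522784  =  - 2^5*3^3*17^1*1193^1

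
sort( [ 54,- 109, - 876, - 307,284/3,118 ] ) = [ - 876, - 307, - 109,54,284/3,118]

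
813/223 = 813/223 = 3.65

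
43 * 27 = 1161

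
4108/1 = 4108 = 4108.00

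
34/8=17/4 = 4.25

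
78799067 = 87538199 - 8739132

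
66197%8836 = 4345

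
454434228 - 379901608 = 74532620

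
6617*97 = 641849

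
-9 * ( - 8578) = 77202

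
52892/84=1889/3 =629.67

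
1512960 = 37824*40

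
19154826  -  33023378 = -13868552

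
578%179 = 41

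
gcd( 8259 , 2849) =1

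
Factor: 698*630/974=2^1*3^2*5^1*7^1  *349^1*487^( - 1) = 219870/487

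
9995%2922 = 1229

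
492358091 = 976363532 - 484005441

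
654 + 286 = 940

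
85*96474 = 8200290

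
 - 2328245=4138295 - 6466540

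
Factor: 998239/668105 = 5^(-1)*11^1*47^ (-1)*2843^( - 1) * 90749^1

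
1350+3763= 5113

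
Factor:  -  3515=-5^1 *19^1*37^1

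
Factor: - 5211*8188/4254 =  - 7111278/709 = - 2^1*3^2 * 23^1*89^1*193^1*709^( - 1)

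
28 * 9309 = 260652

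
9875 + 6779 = 16654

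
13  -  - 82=95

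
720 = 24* 30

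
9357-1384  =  7973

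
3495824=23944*146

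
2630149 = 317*8297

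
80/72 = 10/9 = 1.11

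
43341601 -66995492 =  - 23653891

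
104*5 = 520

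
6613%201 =181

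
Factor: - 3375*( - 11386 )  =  2^1*3^3*5^3*5693^1 = 38427750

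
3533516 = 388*9107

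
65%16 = 1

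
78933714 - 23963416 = 54970298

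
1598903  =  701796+897107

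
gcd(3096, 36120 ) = 1032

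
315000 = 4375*72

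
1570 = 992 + 578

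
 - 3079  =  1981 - 5060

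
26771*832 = 22273472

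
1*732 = 732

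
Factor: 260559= 3^2*13^1 *17^1*131^1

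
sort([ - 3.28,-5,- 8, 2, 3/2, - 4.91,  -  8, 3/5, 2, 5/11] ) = [ - 8, - 8, - 5,-4.91, -3.28, 5/11,  3/5, 3/2,2 , 2]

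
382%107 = 61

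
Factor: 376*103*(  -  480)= - 18589440=-2^8*3^1*5^1*47^1*103^1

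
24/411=8/137 = 0.06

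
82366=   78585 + 3781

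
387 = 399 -12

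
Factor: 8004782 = 2^1 * 23^1* 174017^1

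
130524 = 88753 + 41771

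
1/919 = 1/919  =  0.00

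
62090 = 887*70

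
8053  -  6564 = 1489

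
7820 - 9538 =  - 1718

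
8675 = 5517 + 3158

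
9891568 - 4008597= 5882971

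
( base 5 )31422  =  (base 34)1s4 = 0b100001000000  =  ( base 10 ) 2112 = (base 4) 201000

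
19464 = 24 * 811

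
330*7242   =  2389860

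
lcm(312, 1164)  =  30264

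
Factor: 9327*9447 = 88112169 = 3^2*47^1 *67^1*3109^1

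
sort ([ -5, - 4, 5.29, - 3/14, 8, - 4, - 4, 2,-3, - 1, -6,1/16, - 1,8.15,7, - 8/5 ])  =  [ - 6,- 5 , - 4, - 4, - 4, - 3, - 8/5, - 1, - 1, - 3/14,1/16,2,5.29 , 7, 8, 8.15 ] 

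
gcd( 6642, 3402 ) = 162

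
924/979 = 84/89  =  0.94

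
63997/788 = 63997/788= 81.21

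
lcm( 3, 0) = 0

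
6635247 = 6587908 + 47339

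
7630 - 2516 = 5114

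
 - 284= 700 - 984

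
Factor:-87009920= -2^7*5^1*23^2*257^1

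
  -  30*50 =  - 1500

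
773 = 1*773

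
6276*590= 3702840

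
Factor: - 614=-2^1*307^1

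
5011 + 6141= 11152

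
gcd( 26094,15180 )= 6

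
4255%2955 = 1300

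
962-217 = 745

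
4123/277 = 14 +245/277 = 14.88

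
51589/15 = 3439 +4/15  =  3439.27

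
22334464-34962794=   -  12628330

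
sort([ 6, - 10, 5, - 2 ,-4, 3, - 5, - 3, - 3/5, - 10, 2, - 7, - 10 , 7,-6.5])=[ - 10, - 10, - 10, - 7, - 6.5 , - 5  , - 4, - 3, - 2, - 3/5, 2,  3, 5,6,7 ] 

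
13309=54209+-40900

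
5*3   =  15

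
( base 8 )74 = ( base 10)60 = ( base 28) 24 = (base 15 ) 40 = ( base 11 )55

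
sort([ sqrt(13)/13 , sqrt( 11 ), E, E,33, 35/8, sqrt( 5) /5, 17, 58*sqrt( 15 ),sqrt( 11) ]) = [ sqrt(13 )/13, sqrt ( 5 )/5, E,  E , sqrt( 11 ), sqrt( 11),35/8, 17, 33, 58*sqrt( 15 ) ]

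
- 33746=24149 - 57895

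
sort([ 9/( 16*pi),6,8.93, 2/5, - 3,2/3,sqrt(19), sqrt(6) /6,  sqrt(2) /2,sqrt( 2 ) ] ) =[ - 3,9/(16 * pi),2/5,sqrt( 6 ) /6,2/3,  sqrt( 2 ) /2, sqrt( 2 ),sqrt (19 ),6,8.93]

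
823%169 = 147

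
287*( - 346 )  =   - 99302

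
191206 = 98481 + 92725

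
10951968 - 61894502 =-50942534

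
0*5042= 0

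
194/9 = 194/9   =  21.56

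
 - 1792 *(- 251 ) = 449792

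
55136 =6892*8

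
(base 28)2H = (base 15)4D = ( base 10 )73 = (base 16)49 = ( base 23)34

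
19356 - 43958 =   -  24602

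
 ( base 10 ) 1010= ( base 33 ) uk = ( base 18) 322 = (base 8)1762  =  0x3F2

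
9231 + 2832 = 12063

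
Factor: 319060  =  2^2*5^1*7^1 *43^1*53^1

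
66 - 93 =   -  27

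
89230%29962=29306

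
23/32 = 23/32 =0.72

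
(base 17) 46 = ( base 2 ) 1001010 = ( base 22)38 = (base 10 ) 74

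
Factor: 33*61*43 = 86559 =3^1*11^1*43^1*61^1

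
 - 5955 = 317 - 6272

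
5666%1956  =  1754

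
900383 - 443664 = 456719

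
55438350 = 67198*825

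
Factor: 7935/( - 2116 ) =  - 2^( - 2)* 3^1  *  5^1 = - 15/4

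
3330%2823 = 507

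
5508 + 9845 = 15353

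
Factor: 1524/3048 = 1/2 = 2^(  -  1 ) 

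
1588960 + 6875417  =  8464377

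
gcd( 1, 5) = 1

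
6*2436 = 14616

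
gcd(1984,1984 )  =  1984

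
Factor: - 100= - 2^2 * 5^2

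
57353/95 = 57353/95 = 603.72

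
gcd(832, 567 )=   1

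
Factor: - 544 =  - 2^5 * 17^1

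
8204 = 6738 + 1466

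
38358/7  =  5479 + 5/7  =  5479.71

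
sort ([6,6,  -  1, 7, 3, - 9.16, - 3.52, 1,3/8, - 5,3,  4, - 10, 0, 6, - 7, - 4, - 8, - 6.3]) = [ - 10,  -  9.16, - 8, - 7, - 6.3, - 5, - 4, - 3.52, - 1 , 0,3/8,1, 3,3,4,6, 6, 6, 7 ] 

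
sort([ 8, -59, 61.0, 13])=[-59 , 8,  13, 61.0 ] 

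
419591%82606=6561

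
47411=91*521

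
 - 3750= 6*( - 625)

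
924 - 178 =746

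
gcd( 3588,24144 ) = 12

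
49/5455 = 49/5455 = 0.01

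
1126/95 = 1126/95 = 11.85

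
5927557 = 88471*67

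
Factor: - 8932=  - 2^2*7^1*11^1* 29^1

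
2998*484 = 1451032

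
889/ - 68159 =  - 127/9737=- 0.01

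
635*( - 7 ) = - 4445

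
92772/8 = 11596 + 1/2 = 11596.50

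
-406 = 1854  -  2260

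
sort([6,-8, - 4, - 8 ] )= [ - 8, - 8,-4, 6 ] 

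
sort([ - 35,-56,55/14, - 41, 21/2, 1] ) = [-56, - 41,-35,1, 55/14, 21/2] 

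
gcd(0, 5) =5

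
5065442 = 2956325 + 2109117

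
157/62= 2+ 33/62  =  2.53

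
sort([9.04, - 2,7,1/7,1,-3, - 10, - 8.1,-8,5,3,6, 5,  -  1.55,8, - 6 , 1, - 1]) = [ - 10, - 8.1, - 8, - 6, - 3, - 2, - 1.55, - 1, 1/7, 1,1, 3,  5, 5,6,7,8 , 9.04]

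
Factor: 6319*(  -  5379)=  -  3^1*11^1*71^1 * 89^1*163^1 = - 33989901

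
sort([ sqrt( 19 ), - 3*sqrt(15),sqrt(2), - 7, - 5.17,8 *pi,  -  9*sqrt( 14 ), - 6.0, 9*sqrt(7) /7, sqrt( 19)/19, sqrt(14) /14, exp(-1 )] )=[ - 9*sqrt(14 ), - 3*sqrt(15),-7, - 6.0, - 5.17, sqrt (19 ) /19, sqrt( 14) /14, exp( - 1), sqrt(2), 9*sqrt(7) /7, sqrt(19),8 *pi ]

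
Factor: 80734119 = 3^1*139^1*193607^1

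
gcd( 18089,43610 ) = 1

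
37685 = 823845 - 786160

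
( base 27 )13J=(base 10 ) 829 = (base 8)1475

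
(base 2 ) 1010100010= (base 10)674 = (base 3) 220222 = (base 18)218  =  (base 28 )o2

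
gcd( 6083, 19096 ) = 77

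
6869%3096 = 677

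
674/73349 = 674/73349 = 0.01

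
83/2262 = 83/2262 = 0.04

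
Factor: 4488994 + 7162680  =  11651674=2^1*19^1 * 59^1 * 5197^1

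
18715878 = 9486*1973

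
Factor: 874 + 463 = 1337=7^1*191^1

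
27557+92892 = 120449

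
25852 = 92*281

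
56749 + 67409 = 124158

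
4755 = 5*951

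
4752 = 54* 88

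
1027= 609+418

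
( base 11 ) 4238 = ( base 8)12747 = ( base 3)21200200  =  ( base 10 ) 5607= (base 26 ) 87H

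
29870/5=5974 = 5974.00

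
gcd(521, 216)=1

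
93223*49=4567927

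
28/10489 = 28/10489 = 0.00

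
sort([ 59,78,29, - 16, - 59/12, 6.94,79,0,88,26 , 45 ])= [ - 16, - 59/12 , 0,6.94, 26, 29, 45,59,78,  79,88 ]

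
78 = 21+57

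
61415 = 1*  61415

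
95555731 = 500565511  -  405009780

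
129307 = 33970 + 95337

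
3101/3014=3101/3014  =  1.03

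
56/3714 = 28/1857 = 0.02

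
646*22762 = 14704252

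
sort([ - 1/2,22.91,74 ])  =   [-1/2 , 22.91,74]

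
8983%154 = 51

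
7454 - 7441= 13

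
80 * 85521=6841680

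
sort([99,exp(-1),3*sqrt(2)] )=[ exp( - 1),3*sqrt(2),99]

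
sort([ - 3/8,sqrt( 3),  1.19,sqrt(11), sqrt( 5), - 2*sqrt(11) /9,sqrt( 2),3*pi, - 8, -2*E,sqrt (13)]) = [ - 8,-2*E, - 2*sqrt( 11 )/9, - 3/8,1.19,sqrt( 2),sqrt(3),sqrt( 5 ),sqrt( 11),sqrt(13),3*pi] 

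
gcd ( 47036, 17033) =1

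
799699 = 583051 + 216648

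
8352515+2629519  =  10982034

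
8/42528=1/5316 = 0.00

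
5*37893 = 189465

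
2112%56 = 40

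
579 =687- 108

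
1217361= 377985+839376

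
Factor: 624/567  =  208/189 = 2^4*3^( - 3) * 7^( - 1 )*13^1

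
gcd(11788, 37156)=28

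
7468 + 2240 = 9708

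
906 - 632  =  274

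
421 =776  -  355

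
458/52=229/26 = 8.81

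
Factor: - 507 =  - 3^1*13^2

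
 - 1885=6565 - 8450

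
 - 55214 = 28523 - 83737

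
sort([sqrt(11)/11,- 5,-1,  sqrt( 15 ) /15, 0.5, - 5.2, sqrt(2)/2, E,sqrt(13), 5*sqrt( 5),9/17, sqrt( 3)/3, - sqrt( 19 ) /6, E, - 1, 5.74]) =[ - 5.2, - 5,  -  1, - 1, - sqrt(19)/6, sqrt(15)/15,  sqrt(11)/11,0.5, 9/17, sqrt(3 )/3,sqrt(2 ) /2,E,E, sqrt( 13 ),  5.74, 5 * sqrt(5)] 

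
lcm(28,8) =56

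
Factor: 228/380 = 3/5 = 3^1*5^ (  -  1)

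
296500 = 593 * 500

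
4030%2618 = 1412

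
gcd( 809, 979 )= 1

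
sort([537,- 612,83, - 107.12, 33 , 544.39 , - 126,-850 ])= [- 850,-612, - 126, - 107.12 , 33,  83,537, 544.39] 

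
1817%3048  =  1817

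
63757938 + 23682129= 87440067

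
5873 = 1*5873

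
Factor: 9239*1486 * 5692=2^3  *743^1*1423^1*9239^1 = 78146344568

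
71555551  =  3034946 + 68520605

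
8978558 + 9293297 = 18271855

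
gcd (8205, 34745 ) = 5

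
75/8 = 9 + 3/8 = 9.38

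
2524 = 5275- 2751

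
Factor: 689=13^1*53^1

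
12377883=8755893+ 3621990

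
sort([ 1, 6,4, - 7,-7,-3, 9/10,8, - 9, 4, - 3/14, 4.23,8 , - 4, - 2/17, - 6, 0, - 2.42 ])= [ - 9, - 7,  -  7, - 6, - 4,  -  3, - 2.42,-3/14, - 2/17,0,9/10,1,4,4,  4.23 , 6 , 8,8 ]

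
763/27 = 763/27=   28.26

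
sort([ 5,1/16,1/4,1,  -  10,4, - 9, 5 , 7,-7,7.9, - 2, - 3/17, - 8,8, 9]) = [  -  10, - 9, - 8, - 7, - 2, - 3/17, 1/16, 1/4,1,4,5, 5, 7, 7.9,8,9]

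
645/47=13+34/47 = 13.72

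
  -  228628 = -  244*937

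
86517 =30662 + 55855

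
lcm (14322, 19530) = 214830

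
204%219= 204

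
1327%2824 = 1327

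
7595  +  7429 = 15024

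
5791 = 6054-263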